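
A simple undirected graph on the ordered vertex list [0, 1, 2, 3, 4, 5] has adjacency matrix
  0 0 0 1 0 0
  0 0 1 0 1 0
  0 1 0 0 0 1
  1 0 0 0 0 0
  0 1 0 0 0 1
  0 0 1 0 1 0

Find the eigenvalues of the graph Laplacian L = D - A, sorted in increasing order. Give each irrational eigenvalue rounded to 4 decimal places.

With the vertex order [0, 1, 2, 3, 4, 5], the degrees are [1, 2, 2, 1, 2, 2], giving D = diag(1, 2, 2, 1, 2, 2) and L = D - A. Diagonalising L (or applying a numerical eigensolver to the 6x6 matrix) gives the spectrum above. The 2 zero eigenvalues correspond to the 2 connected components. There are 2 zeros in the spectrum, matching the 2 components.

[0, 0, 2, 2, 2, 4]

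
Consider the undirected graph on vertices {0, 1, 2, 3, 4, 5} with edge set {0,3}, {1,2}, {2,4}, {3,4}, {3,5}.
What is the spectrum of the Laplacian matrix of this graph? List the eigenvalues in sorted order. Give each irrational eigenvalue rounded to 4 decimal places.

With the vertex order [0, 1, 2, 3, 4, 5], the degrees are [1, 1, 2, 3, 2, 1], giving D = diag(1, 1, 2, 3, 2, 1) and L = D - A. Since every row of L sums to 0, the all-ones vector is in the kernel and 0 is an eigenvalue. The eigenvalues sum to 10, which equals trace(L) = 2|E|.

[0, 0.3249, 1, 1.4608, 3, 4.2143]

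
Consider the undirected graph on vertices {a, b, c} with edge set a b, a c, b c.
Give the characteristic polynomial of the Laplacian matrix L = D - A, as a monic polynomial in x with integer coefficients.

Reading degrees in the order [a, b, c] gives [2, 2, 2]; set D = diag(2, 2, 2) and form L = D - A. Computing det(xI - L) by cofactor expansion (or equivalently via sum-over-permutations) gives x^3 - 6x^2 + 9x. The constant term is 0 because L is singular (the all-ones vector lies in its kernel). There is one zero in the spectrum, matching the 1 component.

x^3 - 6x^2 + 9x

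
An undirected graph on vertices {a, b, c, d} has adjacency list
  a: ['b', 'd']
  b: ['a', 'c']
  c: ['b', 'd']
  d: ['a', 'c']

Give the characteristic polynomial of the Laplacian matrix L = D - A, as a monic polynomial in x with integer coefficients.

Reading degrees in the order [a, b, c, d] gives [2, 2, 2, 2]; set D = diag(2, 2, 2, 2) and form L = D - A. L has integer entries, so p(x) = det(xI - L) has integer coefficients. Expanding the determinant yields x^4 - 8x^3 + 20x^2 - 16x. The coefficient of x^3 equals -trace(L) = -8, matching the sum of degrees.

x^4 - 8x^3 + 20x^2 - 16x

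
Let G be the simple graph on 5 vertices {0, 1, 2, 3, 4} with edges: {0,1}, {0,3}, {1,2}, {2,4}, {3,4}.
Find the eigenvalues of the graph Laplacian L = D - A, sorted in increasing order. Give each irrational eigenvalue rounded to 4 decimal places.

[0, 1.3820, 1.3820, 3.6180, 3.6180]

With the vertex order [0, 1, 2, 3, 4], the degrees are [2, 2, 2, 2, 2], giving D = diag(2, 2, 2, 2, 2) and L = D - A. L is symmetric positive semidefinite, so every eigenvalue is real and nonnegative. There is one zero in the spectrum, matching the 1 component. The eigenvalues sum to 10, which equals trace(L) = 2|E|.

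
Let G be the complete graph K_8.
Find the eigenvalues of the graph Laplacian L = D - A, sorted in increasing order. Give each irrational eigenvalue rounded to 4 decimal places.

[0, 8, 8, 8, 8, 8, 8, 8]

The graph has 8 vertices and degree multiset [7, 7, 7, 7, 7, 7, 7, 7]; D is the diagonal matrix of degrees and L = D - A. The multiplicity of 0 as a Laplacian eigenvalue equals the number of connected components. The largest eigenvalue, 8, is at most the vertex count 8. The eigenvalues sum to 56, which equals trace(L) = 2|E|.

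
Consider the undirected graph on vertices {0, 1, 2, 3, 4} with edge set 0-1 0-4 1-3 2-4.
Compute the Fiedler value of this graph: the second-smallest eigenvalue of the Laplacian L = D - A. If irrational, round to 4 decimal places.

0.3820

Reading degrees in the order [0, 1, 2, 3, 4] gives [2, 2, 1, 1, 2]; set D = diag(2, 2, 1, 1, 2) and form L = D - A. The smallest Laplacian eigenvalue is always 0. The next one, lambda_2 = 0.3820, measures how hard the graph is to disconnect: larger values mean better connectivity. The eigenvalues sum to 8, which equals trace(L) = 2|E|.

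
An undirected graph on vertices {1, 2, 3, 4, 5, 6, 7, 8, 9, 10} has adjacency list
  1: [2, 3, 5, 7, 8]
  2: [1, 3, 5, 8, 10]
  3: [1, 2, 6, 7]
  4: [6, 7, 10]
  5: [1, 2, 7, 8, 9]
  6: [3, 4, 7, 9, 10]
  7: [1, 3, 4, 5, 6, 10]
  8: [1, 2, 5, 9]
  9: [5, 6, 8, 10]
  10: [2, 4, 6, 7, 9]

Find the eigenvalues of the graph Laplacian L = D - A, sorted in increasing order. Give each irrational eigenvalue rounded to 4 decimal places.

[0, 1.9168, 3.0154, 3.9007, 5, 5.1756, 6, 6.3333, 6.7426, 7.9157]

Each diagonal entry of L is the vertex degree and each off-diagonal entry is -1 where an edge is present, 0 otherwise; in the order [1, 2, 3, 4, 5, 6, 7, 8, 9, 10] the diagonal is [5, 5, 4, 3, 5, 5, 6, 4, 4, 5]. Diagonalising L (or applying a numerical eigensolver to the 10x10 matrix) gives the spectrum above.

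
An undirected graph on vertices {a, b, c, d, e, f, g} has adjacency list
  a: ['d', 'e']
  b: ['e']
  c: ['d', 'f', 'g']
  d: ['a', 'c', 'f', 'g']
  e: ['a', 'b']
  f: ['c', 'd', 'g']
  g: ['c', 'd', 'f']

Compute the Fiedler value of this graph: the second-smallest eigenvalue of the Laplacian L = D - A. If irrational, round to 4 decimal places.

0.2955

Reading degrees in the order [a, b, c, d, e, f, g] gives [2, 1, 3, 4, 2, 3, 3]; set D = diag(2, 1, 3, 4, 2, 3, 3) and form L = D - A. The smallest Laplacian eigenvalue is always 0. The next one, lambda_2 = 0.2955, measures how hard the graph is to disconnect: larger values mean better connectivity.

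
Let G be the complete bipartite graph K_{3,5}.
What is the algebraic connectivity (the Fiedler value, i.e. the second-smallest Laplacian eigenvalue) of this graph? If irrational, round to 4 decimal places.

The graph has 8 vertices and degree multiset [5, 5, 5, 3, 3, 3, 3, 3]; D is the diagonal matrix of degrees and L = D - A. The smallest Laplacian eigenvalue is always 0. The next one, lambda_2 = 3, measures how hard the graph is to disconnect: larger values mean better connectivity. There is one zero in the spectrum, matching the 1 component. The largest eigenvalue, 8, is at most the vertex count 8.

3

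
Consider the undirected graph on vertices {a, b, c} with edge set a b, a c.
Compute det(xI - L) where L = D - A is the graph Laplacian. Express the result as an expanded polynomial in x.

Each diagonal entry of L is the vertex degree and each off-diagonal entry is -1 where an edge is present, 0 otherwise; in the order [a, b, c] the diagonal is [2, 1, 1]. Computing det(xI - L) by cofactor expansion (or equivalently via sum-over-permutations) gives x^3 - 4x^2 + 3x. The coefficient of x^2 equals -trace(L) = -4, matching the sum of degrees.

x^3 - 4x^2 + 3x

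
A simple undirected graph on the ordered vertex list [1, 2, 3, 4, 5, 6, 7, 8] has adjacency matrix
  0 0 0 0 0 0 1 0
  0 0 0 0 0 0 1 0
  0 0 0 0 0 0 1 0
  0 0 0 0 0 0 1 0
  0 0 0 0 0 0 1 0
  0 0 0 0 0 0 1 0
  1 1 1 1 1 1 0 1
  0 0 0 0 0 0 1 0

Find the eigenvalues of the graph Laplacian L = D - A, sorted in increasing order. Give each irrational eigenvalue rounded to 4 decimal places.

With the vertex order [1, 2, 3, 4, 5, 6, 7, 8], the degrees are [1, 1, 1, 1, 1, 1, 7, 1], giving D = diag(1, 1, 1, 1, 1, 1, 7, 1) and L = D - A. The multiplicity of 0 as a Laplacian eigenvalue equals the number of connected components. The single zero eigenvalue shows the graph is connected.

[0, 1, 1, 1, 1, 1, 1, 8]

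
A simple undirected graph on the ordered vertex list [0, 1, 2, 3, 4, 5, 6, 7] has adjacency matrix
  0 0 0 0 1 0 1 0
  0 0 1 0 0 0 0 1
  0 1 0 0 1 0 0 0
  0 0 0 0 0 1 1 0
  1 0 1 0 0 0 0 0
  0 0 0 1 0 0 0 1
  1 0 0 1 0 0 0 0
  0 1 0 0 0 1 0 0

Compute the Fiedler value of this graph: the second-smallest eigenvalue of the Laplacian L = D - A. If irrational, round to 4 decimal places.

Reading degrees in the order [0, 1, 2, 3, 4, 5, 6, 7] gives [2, 2, 2, 2, 2, 2, 2, 2]; set D = diag(2, 2, 2, 2, 2, 2, 2, 2) and form L = D - A. The sorted Laplacian eigenvalues are [0, 0.5858, 0.5858, 2, 2, 3.4142, 3.4142, 4]; the algebraic connectivity is the second entry, 0.5858. By the matrix-tree theorem the graph has (1/8) * product of the nonzero eigenvalues = 8 spanning trees.

0.5858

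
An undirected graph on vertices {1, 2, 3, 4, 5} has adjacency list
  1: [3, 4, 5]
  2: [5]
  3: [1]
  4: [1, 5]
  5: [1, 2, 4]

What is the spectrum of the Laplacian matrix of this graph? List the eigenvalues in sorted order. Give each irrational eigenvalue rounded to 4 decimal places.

With the vertex order [1, 2, 3, 4, 5], the degrees are [3, 1, 1, 2, 3], giving D = diag(3, 1, 1, 2, 3) and L = D - A. Since every row of L sums to 0, the all-ones vector is in the kernel and 0 is an eigenvalue. The largest eigenvalue, 4.3028, is at most the vertex count 5.

[0, 0.6972, 1.3820, 3.6180, 4.3028]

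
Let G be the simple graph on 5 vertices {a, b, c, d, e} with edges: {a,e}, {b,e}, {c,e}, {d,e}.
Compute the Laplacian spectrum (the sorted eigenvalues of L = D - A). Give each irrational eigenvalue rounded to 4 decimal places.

[0, 1, 1, 1, 5]

Reading degrees in the order [a, b, c, d, e] gives [1, 1, 1, 1, 4]; set D = diag(1, 1, 1, 1, 4) and form L = D - A. Since every row of L sums to 0, the all-ones vector is in the kernel and 0 is an eigenvalue. By the matrix-tree theorem the graph has (1/5) * product of the nonzero eigenvalues = 1 spanning tree.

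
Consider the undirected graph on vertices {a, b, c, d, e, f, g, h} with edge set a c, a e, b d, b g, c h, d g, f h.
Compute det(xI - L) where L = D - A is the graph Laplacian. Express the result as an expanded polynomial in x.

x^8 - 14x^7 + 78x^6 - 218x^5 + 314x^4 - 210x^3 + 45x^2

With the vertex order [a, b, c, d, e, f, g, h], the degrees are [2, 2, 2, 2, 1, 1, 2, 2], giving D = diag(2, 2, 2, 2, 1, 1, 2, 2) and L = D - A. Computing det(xI - L) by cofactor expansion (or equivalently via sum-over-permutations) gives x^8 - 14x^7 + 78x^6 - 218x^5 + 314x^4 - 210x^3 + 45x^2. Since p(0) = det(-L) = 0, x divides p(x).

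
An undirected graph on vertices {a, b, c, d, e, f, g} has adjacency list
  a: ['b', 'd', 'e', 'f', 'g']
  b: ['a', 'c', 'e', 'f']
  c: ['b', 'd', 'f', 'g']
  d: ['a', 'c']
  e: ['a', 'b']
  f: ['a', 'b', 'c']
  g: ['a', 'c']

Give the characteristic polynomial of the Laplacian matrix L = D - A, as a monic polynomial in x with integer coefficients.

Reading degrees in the order [a, b, c, d, e, f, g] gives [5, 4, 4, 2, 2, 3, 2]; set D = diag(5, 4, 4, 2, 2, 3, 2) and form L = D - A. L has integer entries, so p(x) = det(xI - L) has integer coefficients. Expanding the determinant yields x^7 - 22x^6 + 192x^5 - 848x^4 + 1995x^3 - 2374x^2 + 1120x. Since p(0) = det(-L) = 0, x divides p(x).

x^7 - 22x^6 + 192x^5 - 848x^4 + 1995x^3 - 2374x^2 + 1120x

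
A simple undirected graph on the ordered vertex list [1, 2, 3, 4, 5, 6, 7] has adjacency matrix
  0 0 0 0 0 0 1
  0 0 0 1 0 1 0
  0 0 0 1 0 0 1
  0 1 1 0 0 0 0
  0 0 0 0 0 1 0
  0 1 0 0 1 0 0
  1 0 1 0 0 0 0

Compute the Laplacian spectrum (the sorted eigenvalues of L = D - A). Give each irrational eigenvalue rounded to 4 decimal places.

With the vertex order [1, 2, 3, 4, 5, 6, 7], the degrees are [1, 2, 2, 2, 1, 2, 2], giving D = diag(1, 2, 2, 2, 1, 2, 2) and L = D - A. L is symmetric positive semidefinite, so every eigenvalue is real and nonnegative. There is one zero in the spectrum, matching the 1 component.

[0, 0.1981, 0.7530, 1.5550, 2.4450, 3.2470, 3.8019]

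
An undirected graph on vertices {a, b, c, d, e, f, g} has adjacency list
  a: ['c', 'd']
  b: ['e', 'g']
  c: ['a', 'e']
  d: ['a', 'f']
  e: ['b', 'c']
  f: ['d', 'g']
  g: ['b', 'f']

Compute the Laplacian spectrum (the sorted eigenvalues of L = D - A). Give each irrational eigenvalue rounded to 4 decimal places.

[0, 0.7530, 0.7530, 2.4450, 2.4450, 3.8019, 3.8019]

With the vertex order [a, b, c, d, e, f, g], the degrees are [2, 2, 2, 2, 2, 2, 2], giving D = diag(2, 2, 2, 2, 2, 2, 2) and L = D - A. The multiplicity of 0 as a Laplacian eigenvalue equals the number of connected components. The largest eigenvalue, 3.8019, is at most the vertex count 7.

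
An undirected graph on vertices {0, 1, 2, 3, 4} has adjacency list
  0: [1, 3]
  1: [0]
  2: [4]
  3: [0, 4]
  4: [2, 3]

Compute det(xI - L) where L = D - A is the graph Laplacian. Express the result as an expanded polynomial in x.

With the vertex order [0, 1, 2, 3, 4], the degrees are [2, 1, 1, 2, 2], giving D = diag(2, 1, 1, 2, 2) and L = D - A. L has integer entries, so p(x) = det(xI - L) has integer coefficients. Expanding the determinant yields x^5 - 8x^4 + 21x^3 - 20x^2 + 5x. Since p(0) = det(-L) = 0, x divides p(x).

x^5 - 8x^4 + 21x^3 - 20x^2 + 5x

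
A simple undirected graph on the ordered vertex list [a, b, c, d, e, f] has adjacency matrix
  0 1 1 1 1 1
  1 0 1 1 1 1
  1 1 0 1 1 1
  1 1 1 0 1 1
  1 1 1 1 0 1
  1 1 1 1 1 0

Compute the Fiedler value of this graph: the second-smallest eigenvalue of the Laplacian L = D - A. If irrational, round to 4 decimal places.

6

With the vertex order [a, b, c, d, e, f], the degrees are [5, 5, 5, 5, 5, 5], giving D = diag(5, 5, 5, 5, 5, 5) and L = D - A. The sorted Laplacian eigenvalues are [0, 6, 6, 6, 6, 6]; the algebraic connectivity is the second entry, 6.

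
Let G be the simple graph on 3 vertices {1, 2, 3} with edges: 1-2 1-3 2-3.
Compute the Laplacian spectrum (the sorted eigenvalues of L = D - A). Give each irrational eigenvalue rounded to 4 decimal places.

[0, 3, 3]

With the vertex order [1, 2, 3], the degrees are [2, 2, 2], giving D = diag(2, 2, 2) and L = D - A. L is symmetric positive semidefinite, so every eigenvalue is real and nonnegative. The largest eigenvalue, 3, is at most the vertex count 3. By the matrix-tree theorem the graph has (1/3) * product of the nonzero eigenvalues = 3 spanning trees.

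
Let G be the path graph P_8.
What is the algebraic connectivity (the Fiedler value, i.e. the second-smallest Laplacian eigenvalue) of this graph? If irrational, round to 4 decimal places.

0.1522

The graph has 8 vertices and degree multiset [2, 2, 2, 2, 2, 2, 1, 1]; D is the diagonal matrix of degrees and L = D - A. Computing the eigenvalues of L and sorting gives [0, 0.1522, 0.5858, 1.2346, 2, 2.7654, 3.4142, 3.8478]. The Fiedler value lambda_2 = 0.1522 is strictly positive, so the graph is connected.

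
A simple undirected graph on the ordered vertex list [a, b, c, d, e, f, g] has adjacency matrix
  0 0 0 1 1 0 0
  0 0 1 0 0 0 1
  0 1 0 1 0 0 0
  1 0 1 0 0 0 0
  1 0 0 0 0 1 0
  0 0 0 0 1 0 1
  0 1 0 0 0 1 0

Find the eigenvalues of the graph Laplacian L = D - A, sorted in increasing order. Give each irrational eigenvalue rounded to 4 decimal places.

With the vertex order [a, b, c, d, e, f, g], the degrees are [2, 2, 2, 2, 2, 2, 2], giving D = diag(2, 2, 2, 2, 2, 2, 2) and L = D - A. The multiplicity of 0 as a Laplacian eigenvalue equals the number of connected components. The largest eigenvalue, 3.8019, is at most the vertex count 7.

[0, 0.7530, 0.7530, 2.4450, 2.4450, 3.8019, 3.8019]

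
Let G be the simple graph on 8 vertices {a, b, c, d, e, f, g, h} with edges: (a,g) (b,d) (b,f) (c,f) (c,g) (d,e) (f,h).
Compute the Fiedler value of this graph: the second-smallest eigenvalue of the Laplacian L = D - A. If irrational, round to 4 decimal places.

Each diagonal entry of L is the vertex degree and each off-diagonal entry is -1 where an edge is present, 0 otherwise; in the order [a, b, c, d, e, f, g, h] the diagonal is [1, 2, 2, 2, 1, 3, 2, 1]. The sorted Laplacian eigenvalues are [0, 0.1981, 0.4915, 1.3204, 1.5550, 2.8258, 3.2470, 4.3623]; the algebraic connectivity is the second entry, 0.1981.

0.1981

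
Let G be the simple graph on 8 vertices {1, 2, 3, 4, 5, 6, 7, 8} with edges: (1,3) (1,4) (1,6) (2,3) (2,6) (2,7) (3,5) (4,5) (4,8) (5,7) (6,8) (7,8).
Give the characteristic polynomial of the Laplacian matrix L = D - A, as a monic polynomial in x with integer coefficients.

Each diagonal entry of L is the vertex degree and each off-diagonal entry is -1 where an edge is present, 0 otherwise; in the order [1, 2, 3, 4, 5, 6, 7, 8] the diagonal is [3, 3, 3, 3, 3, 3, 3, 3]. L has integer entries, so p(x) = det(xI - L) has integer coefficients. Expanding the determinant yields x^8 - 24x^7 + 240x^6 - 1296x^5 + 4080x^4 - 7488x^3 + 7424x^2 - 3072x. The constant term is 0 because L is singular (the all-ones vector lies in its kernel). By the matrix-tree theorem the graph has (1/8) * product of the nonzero eigenvalues = 384 spanning trees.

x^8 - 24x^7 + 240x^6 - 1296x^5 + 4080x^4 - 7488x^3 + 7424x^2 - 3072x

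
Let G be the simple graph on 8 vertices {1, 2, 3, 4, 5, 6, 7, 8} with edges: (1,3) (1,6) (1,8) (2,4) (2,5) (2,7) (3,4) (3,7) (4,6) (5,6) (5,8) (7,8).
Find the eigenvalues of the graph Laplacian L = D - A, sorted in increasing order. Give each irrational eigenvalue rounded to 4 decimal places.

Reading degrees in the order [1, 2, 3, 4, 5, 6, 7, 8] gives [3, 3, 3, 3, 3, 3, 3, 3]; set D = diag(3, 3, 3, 3, 3, 3, 3, 3) and form L = D - A. L is symmetric positive semidefinite, so every eigenvalue is real and nonnegative. The single zero eigenvalue shows the graph is connected. The eigenvalues sum to 24, which equals trace(L) = 2|E|.

[0, 2, 2, 2, 4, 4, 4, 6]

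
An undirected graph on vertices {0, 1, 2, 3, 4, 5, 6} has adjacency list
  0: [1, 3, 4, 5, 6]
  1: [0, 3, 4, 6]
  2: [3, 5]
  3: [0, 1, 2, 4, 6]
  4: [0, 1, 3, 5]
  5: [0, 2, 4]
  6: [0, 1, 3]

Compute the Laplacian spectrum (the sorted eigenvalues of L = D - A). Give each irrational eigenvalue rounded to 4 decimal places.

[0, 1.6368, 2.8277, 3.9391, 5.3145, 5.8745, 6.4074]

Each diagonal entry of L is the vertex degree and each off-diagonal entry is -1 where an edge is present, 0 otherwise; in the order [0, 1, 2, 3, 4, 5, 6] the diagonal is [5, 4, 2, 5, 4, 3, 3]. The multiplicity of 0 as a Laplacian eigenvalue equals the number of connected components. By the matrix-tree theorem the graph has (1/7) * product of the nonzero eigenvalues = 521 spanning trees.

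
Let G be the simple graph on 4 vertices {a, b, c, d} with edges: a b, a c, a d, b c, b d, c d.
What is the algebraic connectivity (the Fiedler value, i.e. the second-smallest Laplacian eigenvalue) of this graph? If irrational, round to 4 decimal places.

4

Each diagonal entry of L is the vertex degree and each off-diagonal entry is -1 where an edge is present, 0 otherwise; in the order [a, b, c, d] the diagonal is [3, 3, 3, 3]. The sorted Laplacian eigenvalues are [0, 4, 4, 4]; the algebraic connectivity is the second entry, 4. By the matrix-tree theorem the graph has (1/4) * product of the nonzero eigenvalues = 16 spanning trees.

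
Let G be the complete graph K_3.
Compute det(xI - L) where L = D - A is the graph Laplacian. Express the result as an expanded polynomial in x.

x^3 - 6x^2 + 9x

The graph has 3 vertices and degree multiset [2, 2, 2]; D is the diagonal matrix of degrees and L = D - A. Computing det(xI - L) by cofactor expansion (or equivalently via sum-over-permutations) gives x^3 - 6x^2 + 9x. Since p(0) = det(-L) = 0, x divides p(x). There is one zero in the spectrum, matching the 1 component. The eigenvalues sum to 6, which equals trace(L) = 2|E|.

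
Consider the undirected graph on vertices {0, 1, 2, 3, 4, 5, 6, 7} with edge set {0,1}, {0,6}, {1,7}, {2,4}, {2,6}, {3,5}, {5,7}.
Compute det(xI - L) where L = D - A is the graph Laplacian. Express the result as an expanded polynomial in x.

With the vertex order [0, 1, 2, 3, 4, 5, 6, 7], the degrees are [2, 2, 2, 1, 1, 2, 2, 2], giving D = diag(2, 2, 2, 1, 1, 2, 2, 2) and L = D - A. L has integer entries, so p(x) = det(xI - L) has integer coefficients. Expanding the determinant yields x^8 - 14x^7 + 78x^6 - 220x^5 + 330x^4 - 252x^3 + 84x^2 - 8x. The coefficient of x^7 equals -trace(L) = -14, matching the sum of degrees. The largest eigenvalue, 3.8478, is at most the vertex count 8.

x^8 - 14x^7 + 78x^6 - 220x^5 + 330x^4 - 252x^3 + 84x^2 - 8x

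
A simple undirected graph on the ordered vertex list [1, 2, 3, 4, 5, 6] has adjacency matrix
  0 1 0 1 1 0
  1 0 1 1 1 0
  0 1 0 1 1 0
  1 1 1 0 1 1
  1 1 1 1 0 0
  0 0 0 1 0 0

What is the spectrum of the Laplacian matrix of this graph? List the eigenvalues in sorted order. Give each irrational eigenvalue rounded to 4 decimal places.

With the vertex order [1, 2, 3, 4, 5, 6], the degrees are [3, 4, 3, 5, 4, 1], giving D = diag(3, 4, 3, 5, 4, 1) and L = D - A. L is symmetric positive semidefinite, so every eigenvalue is real and nonnegative. The single zero eigenvalue shows the graph is connected.

[0, 1, 3, 5, 5, 6]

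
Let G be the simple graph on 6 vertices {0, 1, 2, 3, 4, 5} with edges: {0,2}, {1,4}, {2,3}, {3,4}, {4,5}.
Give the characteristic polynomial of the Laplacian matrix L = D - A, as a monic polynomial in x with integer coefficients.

x^6 - 10x^5 + 35x^4 - 52x^3 + 32x^2 - 6x

Reading degrees in the order [0, 1, 2, 3, 4, 5] gives [1, 1, 2, 2, 3, 1]; set D = diag(1, 1, 2, 2, 3, 1) and form L = D - A. L has integer entries, so p(x) = det(xI - L) has integer coefficients. Expanding the determinant yields x^6 - 10x^5 + 35x^4 - 52x^3 + 32x^2 - 6x. The constant term is 0 because L is singular (the all-ones vector lies in its kernel). By the matrix-tree theorem the graph has (1/6) * product of the nonzero eigenvalues = 1 spanning tree. The eigenvalues sum to 10, which equals trace(L) = 2|E|.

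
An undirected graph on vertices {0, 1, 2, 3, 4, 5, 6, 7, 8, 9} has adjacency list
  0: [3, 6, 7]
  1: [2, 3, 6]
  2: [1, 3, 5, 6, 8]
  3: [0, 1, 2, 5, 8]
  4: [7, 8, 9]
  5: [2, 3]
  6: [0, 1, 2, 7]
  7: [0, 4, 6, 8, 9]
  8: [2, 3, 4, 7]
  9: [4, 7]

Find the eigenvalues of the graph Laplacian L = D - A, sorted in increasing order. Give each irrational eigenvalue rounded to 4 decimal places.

With the vertex order [0, 1, 2, 3, 4, 5, 6, 7, 8, 9], the degrees are [3, 3, 5, 5, 3, 2, 4, 5, 4, 2], giving D = diag(3, 3, 5, 5, 3, 2, 4, 5, 4, 2) and L = D - A. Diagonalising L (or applying a numerical eigensolver to the 10x10 matrix) gives the spectrum above. The single zero eigenvalue shows the graph is connected. The largest eigenvalue, 6.7312, is at most the vertex count 10.

[0, 0.9110, 1.9026, 2.7197, 2.8704, 4.1645, 4.4357, 5.7004, 6.5645, 6.7312]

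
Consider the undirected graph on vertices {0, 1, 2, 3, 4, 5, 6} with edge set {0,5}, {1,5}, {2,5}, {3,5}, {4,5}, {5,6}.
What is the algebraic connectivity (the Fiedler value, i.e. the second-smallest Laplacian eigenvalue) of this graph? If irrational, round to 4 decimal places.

1

Reading degrees in the order [0, 1, 2, 3, 4, 5, 6] gives [1, 1, 1, 1, 1, 6, 1]; set D = diag(1, 1, 1, 1, 1, 6, 1) and form L = D - A. Computing the eigenvalues of L and sorting gives [0, 1, 1, 1, 1, 1, 7]. The Fiedler value lambda_2 = 1 is strictly positive, so the graph is connected. The largest eigenvalue, 7, is at most the vertex count 7.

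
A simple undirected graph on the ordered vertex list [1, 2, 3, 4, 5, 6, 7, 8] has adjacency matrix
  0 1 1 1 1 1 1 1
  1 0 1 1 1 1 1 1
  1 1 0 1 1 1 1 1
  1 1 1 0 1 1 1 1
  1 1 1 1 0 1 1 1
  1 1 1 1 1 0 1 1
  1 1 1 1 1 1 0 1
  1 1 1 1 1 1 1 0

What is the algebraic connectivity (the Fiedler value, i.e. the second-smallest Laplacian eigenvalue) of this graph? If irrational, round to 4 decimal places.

With the vertex order [1, 2, 3, 4, 5, 6, 7, 8], the degrees are [7, 7, 7, 7, 7, 7, 7, 7], giving D = diag(7, 7, 7, 7, 7, 7, 7, 7) and L = D - A. Computing the eigenvalues of L and sorting gives [0, 8, 8, 8, 8, 8, 8, 8]. The Fiedler value lambda_2 = 8 is strictly positive, so the graph is connected. There is one zero in the spectrum, matching the 1 component.

8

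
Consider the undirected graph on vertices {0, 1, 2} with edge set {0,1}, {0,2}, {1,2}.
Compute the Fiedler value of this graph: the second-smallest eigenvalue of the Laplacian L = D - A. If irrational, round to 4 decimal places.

3

Each diagonal entry of L is the vertex degree and each off-diagonal entry is -1 where an edge is present, 0 otherwise; in the order [0, 1, 2] the diagonal is [2, 2, 2]. Computing the eigenvalues of L and sorting gives [0, 3, 3]. The Fiedler value lambda_2 = 3 is strictly positive, so the graph is connected. There is one zero in the spectrum, matching the 1 component.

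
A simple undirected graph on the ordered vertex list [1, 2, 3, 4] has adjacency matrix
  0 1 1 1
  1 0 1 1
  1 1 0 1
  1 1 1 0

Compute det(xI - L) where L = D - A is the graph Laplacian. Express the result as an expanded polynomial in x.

Each diagonal entry of L is the vertex degree and each off-diagonal entry is -1 where an edge is present, 0 otherwise; in the order [1, 2, 3, 4] the diagonal is [3, 3, 3, 3]. Computing det(xI - L) by cofactor expansion (or equivalently via sum-over-permutations) gives x^4 - 12x^3 + 48x^2 - 64x. The constant term is 0 because L is singular (the all-ones vector lies in its kernel).

x^4 - 12x^3 + 48x^2 - 64x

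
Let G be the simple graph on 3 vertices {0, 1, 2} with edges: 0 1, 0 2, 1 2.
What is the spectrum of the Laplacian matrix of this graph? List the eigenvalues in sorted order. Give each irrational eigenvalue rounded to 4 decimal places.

[0, 3, 3]

Reading degrees in the order [0, 1, 2] gives [2, 2, 2]; set D = diag(2, 2, 2) and form L = D - A. L is symmetric positive semidefinite, so every eigenvalue is real and nonnegative. The single zero eigenvalue shows the graph is connected. The eigenvalues sum to 6, which equals trace(L) = 2|E|. By the matrix-tree theorem the graph has (1/3) * product of the nonzero eigenvalues = 3 spanning trees.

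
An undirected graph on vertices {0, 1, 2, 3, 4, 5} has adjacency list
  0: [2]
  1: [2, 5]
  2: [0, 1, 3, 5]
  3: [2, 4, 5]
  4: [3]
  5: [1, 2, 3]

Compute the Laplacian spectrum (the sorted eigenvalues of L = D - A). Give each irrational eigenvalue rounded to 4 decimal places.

Each diagonal entry of L is the vertex degree and each off-diagonal entry is -1 where an edge is present, 0 otherwise; in the order [0, 1, 2, 3, 4, 5] the diagonal is [1, 2, 4, 3, 1, 3]. Since every row of L sums to 0, the all-ones vector is in the kernel and 0 is an eigenvalue. The single zero eigenvalue shows the graph is connected. There is one zero in the spectrum, matching the 1 component. The largest eigenvalue, 5.1149, is at most the vertex count 6.

[0, 0.6972, 1.1392, 2.7459, 4.3028, 5.1149]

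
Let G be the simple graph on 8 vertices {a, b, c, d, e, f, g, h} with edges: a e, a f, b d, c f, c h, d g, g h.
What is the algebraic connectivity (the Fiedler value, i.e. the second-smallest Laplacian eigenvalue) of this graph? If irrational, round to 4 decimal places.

0.1522

With the vertex order [a, b, c, d, e, f, g, h], the degrees are [2, 1, 2, 2, 1, 2, 2, 2], giving D = diag(2, 1, 2, 2, 1, 2, 2, 2) and L = D - A. The sorted Laplacian eigenvalues are [0, 0.1522, 0.5858, 1.2346, 2, 2.7654, 3.4142, 3.8478]; the algebraic connectivity is the second entry, 0.1522.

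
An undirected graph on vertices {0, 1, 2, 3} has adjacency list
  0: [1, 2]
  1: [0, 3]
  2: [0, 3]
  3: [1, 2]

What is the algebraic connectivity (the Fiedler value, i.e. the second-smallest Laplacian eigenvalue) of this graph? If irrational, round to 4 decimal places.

2

Reading degrees in the order [0, 1, 2, 3] gives [2, 2, 2, 2]; set D = diag(2, 2, 2, 2) and form L = D - A. The sorted Laplacian eigenvalues are [0, 2, 2, 4]; the algebraic connectivity is the second entry, 2.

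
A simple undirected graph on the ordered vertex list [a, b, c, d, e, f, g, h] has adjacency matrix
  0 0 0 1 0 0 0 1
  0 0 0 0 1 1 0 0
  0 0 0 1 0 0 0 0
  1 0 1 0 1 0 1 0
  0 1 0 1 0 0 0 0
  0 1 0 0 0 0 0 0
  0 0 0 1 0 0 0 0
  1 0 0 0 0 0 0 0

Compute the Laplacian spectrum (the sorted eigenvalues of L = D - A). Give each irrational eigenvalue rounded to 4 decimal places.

[0, 0.2538, 0.5472, 1, 1.4689, 2.4066, 3.1504, 5.1732]

Reading degrees in the order [a, b, c, d, e, f, g, h] gives [2, 2, 1, 4, 2, 1, 1, 1]; set D = diag(2, 2, 1, 4, 2, 1, 1, 1) and form L = D - A. Since every row of L sums to 0, the all-ones vector is in the kernel and 0 is an eigenvalue. By the matrix-tree theorem the graph has (1/8) * product of the nonzero eigenvalues = 1 spanning tree.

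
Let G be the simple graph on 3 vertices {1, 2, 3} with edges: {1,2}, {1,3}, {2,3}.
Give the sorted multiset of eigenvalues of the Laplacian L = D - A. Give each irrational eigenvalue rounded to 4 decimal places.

[0, 3, 3]

Reading degrees in the order [1, 2, 3] gives [2, 2, 2]; set D = diag(2, 2, 2) and form L = D - A. Diagonalising L (or applying a numerical eigensolver to the 3x3 matrix) gives the spectrum above. The single zero eigenvalue shows the graph is connected.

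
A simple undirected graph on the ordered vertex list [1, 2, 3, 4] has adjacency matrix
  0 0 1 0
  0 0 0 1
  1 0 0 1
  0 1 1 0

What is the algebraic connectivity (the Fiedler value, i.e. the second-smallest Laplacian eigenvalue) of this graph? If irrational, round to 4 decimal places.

Reading degrees in the order [1, 2, 3, 4] gives [1, 1, 2, 2]; set D = diag(1, 1, 2, 2) and form L = D - A. Computing the eigenvalues of L and sorting gives [0, 0.5858, 2, 3.4142]. The Fiedler value lambda_2 = 0.5858 is strictly positive, so the graph is connected. By the matrix-tree theorem the graph has (1/4) * product of the nonzero eigenvalues = 1 spanning tree. There is one zero in the spectrum, matching the 1 component.

0.5858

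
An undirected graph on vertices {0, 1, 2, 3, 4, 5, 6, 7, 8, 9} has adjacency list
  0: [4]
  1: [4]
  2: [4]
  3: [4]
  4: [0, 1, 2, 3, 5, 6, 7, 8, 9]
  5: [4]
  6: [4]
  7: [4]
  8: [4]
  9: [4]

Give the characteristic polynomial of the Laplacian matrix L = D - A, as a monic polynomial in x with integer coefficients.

Each diagonal entry of L is the vertex degree and each off-diagonal entry is -1 where an edge is present, 0 otherwise; in the order [0, 1, 2, 3, 4, 5, 6, 7, 8, 9] the diagonal is [1, 1, 1, 1, 9, 1, 1, 1, 1, 1]. Computing det(xI - L) by cofactor expansion (or equivalently via sum-over-permutations) gives x^10 - 18x^9 + 108x^8 - 336x^7 + 630x^6 - 756x^5 + 588x^4 - 288x^3 + 81x^2 - 10x. The constant term is 0 because L is singular (the all-ones vector lies in its kernel).

x^10 - 18x^9 + 108x^8 - 336x^7 + 630x^6 - 756x^5 + 588x^4 - 288x^3 + 81x^2 - 10x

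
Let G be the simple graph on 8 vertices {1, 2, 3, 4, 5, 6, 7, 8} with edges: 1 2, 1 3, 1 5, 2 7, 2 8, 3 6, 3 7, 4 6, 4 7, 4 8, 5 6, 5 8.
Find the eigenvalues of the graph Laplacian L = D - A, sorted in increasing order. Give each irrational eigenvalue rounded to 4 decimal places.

[0, 2, 2, 2, 4, 4, 4, 6]

With the vertex order [1, 2, 3, 4, 5, 6, 7, 8], the degrees are [3, 3, 3, 3, 3, 3, 3, 3], giving D = diag(3, 3, 3, 3, 3, 3, 3, 3) and L = D - A. L is symmetric positive semidefinite, so every eigenvalue is real and nonnegative. The single zero eigenvalue shows the graph is connected. The eigenvalues sum to 24, which equals trace(L) = 2|E|.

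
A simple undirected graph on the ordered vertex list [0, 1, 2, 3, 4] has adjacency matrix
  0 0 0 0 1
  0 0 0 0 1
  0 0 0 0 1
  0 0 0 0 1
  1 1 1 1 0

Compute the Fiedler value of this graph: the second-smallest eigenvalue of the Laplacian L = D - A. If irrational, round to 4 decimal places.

1

Each diagonal entry of L is the vertex degree and each off-diagonal entry is -1 where an edge is present, 0 otherwise; in the order [0, 1, 2, 3, 4] the diagonal is [1, 1, 1, 1, 4]. The sorted Laplacian eigenvalues are [0, 1, 1, 1, 5]; the algebraic connectivity is the second entry, 1.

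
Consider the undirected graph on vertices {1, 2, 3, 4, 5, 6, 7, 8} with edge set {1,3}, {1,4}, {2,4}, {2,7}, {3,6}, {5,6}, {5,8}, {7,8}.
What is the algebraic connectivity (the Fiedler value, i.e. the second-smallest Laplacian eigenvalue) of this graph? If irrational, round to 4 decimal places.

With the vertex order [1, 2, 3, 4, 5, 6, 7, 8], the degrees are [2, 2, 2, 2, 2, 2, 2, 2], giving D = diag(2, 2, 2, 2, 2, 2, 2, 2) and L = D - A. The sorted Laplacian eigenvalues are [0, 0.5858, 0.5858, 2, 2, 3.4142, 3.4142, 4]; the algebraic connectivity is the second entry, 0.5858. The eigenvalues sum to 16, which equals trace(L) = 2|E|.

0.5858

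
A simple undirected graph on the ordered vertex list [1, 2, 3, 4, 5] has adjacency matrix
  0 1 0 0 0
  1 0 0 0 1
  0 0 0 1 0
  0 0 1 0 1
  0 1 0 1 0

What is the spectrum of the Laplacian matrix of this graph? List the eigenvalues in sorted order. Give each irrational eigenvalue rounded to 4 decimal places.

Each diagonal entry of L is the vertex degree and each off-diagonal entry is -1 where an edge is present, 0 otherwise; in the order [1, 2, 3, 4, 5] the diagonal is [1, 2, 1, 2, 2]. The multiplicity of 0 as a Laplacian eigenvalue equals the number of connected components. The single zero eigenvalue shows the graph is connected.

[0, 0.3820, 1.3820, 2.6180, 3.6180]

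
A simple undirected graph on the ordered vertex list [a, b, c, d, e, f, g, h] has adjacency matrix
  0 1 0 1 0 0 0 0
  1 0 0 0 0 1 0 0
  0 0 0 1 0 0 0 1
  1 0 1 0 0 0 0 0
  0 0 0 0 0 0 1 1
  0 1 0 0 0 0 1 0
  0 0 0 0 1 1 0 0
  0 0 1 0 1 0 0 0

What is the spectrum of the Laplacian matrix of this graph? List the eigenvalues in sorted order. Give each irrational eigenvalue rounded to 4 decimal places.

[0, 0.5858, 0.5858, 2, 2, 3.4142, 3.4142, 4]

Each diagonal entry of L is the vertex degree and each off-diagonal entry is -1 where an edge is present, 0 otherwise; in the order [a, b, c, d, e, f, g, h] the diagonal is [2, 2, 2, 2, 2, 2, 2, 2]. Since every row of L sums to 0, the all-ones vector is in the kernel and 0 is an eigenvalue. By the matrix-tree theorem the graph has (1/8) * product of the nonzero eigenvalues = 8 spanning trees.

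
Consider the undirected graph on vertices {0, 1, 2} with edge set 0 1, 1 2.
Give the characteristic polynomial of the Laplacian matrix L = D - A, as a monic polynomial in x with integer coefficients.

With the vertex order [0, 1, 2], the degrees are [1, 2, 1], giving D = diag(1, 2, 1) and L = D - A. L has integer entries, so p(x) = det(xI - L) has integer coefficients. Expanding the determinant yields x^3 - 4x^2 + 3x. The coefficient of x^2 equals -trace(L) = -4, matching the sum of degrees.

x^3 - 4x^2 + 3x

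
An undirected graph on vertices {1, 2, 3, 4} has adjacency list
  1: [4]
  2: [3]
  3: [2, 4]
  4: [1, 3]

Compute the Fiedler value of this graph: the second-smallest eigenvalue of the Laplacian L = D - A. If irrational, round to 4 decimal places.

With the vertex order [1, 2, 3, 4], the degrees are [1, 1, 2, 2], giving D = diag(1, 1, 2, 2) and L = D - A. The sorted Laplacian eigenvalues are [0, 0.5858, 2, 3.4142]; the algebraic connectivity is the second entry, 0.5858. There is one zero in the spectrum, matching the 1 component.

0.5858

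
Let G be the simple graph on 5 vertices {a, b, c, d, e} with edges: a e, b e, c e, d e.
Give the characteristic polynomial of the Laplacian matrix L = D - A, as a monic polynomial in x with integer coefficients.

Reading degrees in the order [a, b, c, d, e] gives [1, 1, 1, 1, 4]; set D = diag(1, 1, 1, 1, 4) and form L = D - A. L has integer entries, so p(x) = det(xI - L) has integer coefficients. Expanding the determinant yields x^5 - 8x^4 + 18x^3 - 16x^2 + 5x. The constant term is 0 because L is singular (the all-ones vector lies in its kernel). The largest eigenvalue, 5, is at most the vertex count 5. There is one zero in the spectrum, matching the 1 component.

x^5 - 8x^4 + 18x^3 - 16x^2 + 5x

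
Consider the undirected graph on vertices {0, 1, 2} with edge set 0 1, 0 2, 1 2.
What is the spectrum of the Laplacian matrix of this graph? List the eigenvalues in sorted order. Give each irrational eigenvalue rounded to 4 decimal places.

Reading degrees in the order [0, 1, 2] gives [2, 2, 2]; set D = diag(2, 2, 2) and form L = D - A. The multiplicity of 0 as a Laplacian eigenvalue equals the number of connected components. The single zero eigenvalue shows the graph is connected. The largest eigenvalue, 3, is at most the vertex count 3.

[0, 3, 3]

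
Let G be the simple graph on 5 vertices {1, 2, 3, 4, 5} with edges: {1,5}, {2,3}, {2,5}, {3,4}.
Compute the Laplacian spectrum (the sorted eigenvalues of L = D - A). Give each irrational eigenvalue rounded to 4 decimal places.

With the vertex order [1, 2, 3, 4, 5], the degrees are [1, 2, 2, 1, 2], giving D = diag(1, 2, 2, 1, 2) and L = D - A. L is symmetric positive semidefinite, so every eigenvalue is real and nonnegative. The single zero eigenvalue shows the graph is connected. The largest eigenvalue, 3.6180, is at most the vertex count 5.

[0, 0.3820, 1.3820, 2.6180, 3.6180]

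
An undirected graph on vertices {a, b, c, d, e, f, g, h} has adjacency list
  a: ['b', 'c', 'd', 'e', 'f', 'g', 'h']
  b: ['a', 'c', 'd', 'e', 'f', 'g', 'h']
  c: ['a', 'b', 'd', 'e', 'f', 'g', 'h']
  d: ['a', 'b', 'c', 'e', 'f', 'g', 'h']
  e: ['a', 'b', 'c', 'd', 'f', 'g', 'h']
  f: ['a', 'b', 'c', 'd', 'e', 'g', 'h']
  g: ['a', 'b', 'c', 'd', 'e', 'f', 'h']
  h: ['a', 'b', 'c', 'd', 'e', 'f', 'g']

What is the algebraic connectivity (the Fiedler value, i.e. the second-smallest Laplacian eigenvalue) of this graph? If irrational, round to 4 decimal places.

8

Reading degrees in the order [a, b, c, d, e, f, g, h] gives [7, 7, 7, 7, 7, 7, 7, 7]; set D = diag(7, 7, 7, 7, 7, 7, 7, 7) and form L = D - A. Computing the eigenvalues of L and sorting gives [0, 8, 8, 8, 8, 8, 8, 8]. The Fiedler value lambda_2 = 8 is strictly positive, so the graph is connected.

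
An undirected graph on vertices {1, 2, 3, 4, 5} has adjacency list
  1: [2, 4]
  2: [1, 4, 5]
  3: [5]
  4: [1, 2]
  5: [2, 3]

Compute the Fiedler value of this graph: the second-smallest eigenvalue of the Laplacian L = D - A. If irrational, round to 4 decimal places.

Each diagonal entry of L is the vertex degree and each off-diagonal entry is -1 where an edge is present, 0 otherwise; in the order [1, 2, 3, 4, 5] the diagonal is [2, 3, 1, 2, 2]. Computing the eigenvalues of L and sorting gives [0, 0.5188, 2.3111, 3, 4.1701]. The Fiedler value lambda_2 = 0.5188 is strictly positive, so the graph is connected.

0.5188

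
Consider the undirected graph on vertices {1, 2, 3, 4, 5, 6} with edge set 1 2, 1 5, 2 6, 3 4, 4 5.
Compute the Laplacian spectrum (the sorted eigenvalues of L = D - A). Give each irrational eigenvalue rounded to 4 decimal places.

Reading degrees in the order [1, 2, 3, 4, 5, 6] gives [2, 2, 1, 2, 2, 1]; set D = diag(2, 2, 1, 2, 2, 1) and form L = D - A. Diagonalising L (or applying a numerical eigensolver to the 6x6 matrix) gives the spectrum above. The largest eigenvalue, 3.7321, is at most the vertex count 6. The eigenvalues sum to 10, which equals trace(L) = 2|E|.

[0, 0.2679, 1, 2, 3, 3.7321]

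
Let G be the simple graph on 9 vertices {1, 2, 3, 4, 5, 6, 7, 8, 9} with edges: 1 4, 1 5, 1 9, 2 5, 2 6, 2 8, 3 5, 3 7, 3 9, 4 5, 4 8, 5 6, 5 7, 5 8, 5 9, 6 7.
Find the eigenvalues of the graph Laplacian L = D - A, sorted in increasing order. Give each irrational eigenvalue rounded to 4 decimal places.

Reading degrees in the order [1, 2, 3, 4, 5, 6, 7, 8, 9] gives [3, 3, 3, 3, 8, 3, 3, 3, 3]; set D = diag(3, 3, 3, 3, 8, 3, 3, 3, 3) and form L = D - A. Since every row of L sums to 0, the all-ones vector is in the kernel and 0 is an eigenvalue. The single zero eigenvalue shows the graph is connected. By the matrix-tree theorem the graph has (1/9) * product of the nonzero eigenvalues = 2205 spanning trees.

[0, 1.5858, 1.5858, 3, 3, 4.4142, 4.4142, 5, 9]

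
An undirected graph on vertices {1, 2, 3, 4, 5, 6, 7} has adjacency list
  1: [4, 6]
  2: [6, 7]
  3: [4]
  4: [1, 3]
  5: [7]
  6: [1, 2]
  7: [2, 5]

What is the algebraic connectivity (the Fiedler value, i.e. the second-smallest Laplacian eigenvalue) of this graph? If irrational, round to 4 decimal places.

0.1981

Reading degrees in the order [1, 2, 3, 4, 5, 6, 7] gives [2, 2, 1, 2, 1, 2, 2]; set D = diag(2, 2, 1, 2, 1, 2, 2) and form L = D - A. The smallest Laplacian eigenvalue is always 0. The next one, lambda_2 = 0.1981, measures how hard the graph is to disconnect: larger values mean better connectivity. There is one zero in the spectrum, matching the 1 component.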